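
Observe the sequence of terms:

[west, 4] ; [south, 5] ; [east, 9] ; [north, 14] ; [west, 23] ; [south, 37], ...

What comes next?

Direction: repeats west → south → east → north; west, south, east, north, west, south → east.
Second coordinate: each term is the sum of the two before it, so 4, 5, 9, 14, 23, 37 → 60.
Putting it together: [east, 60].

[east, 60]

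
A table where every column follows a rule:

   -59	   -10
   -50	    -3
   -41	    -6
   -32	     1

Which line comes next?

-23  -2

For the first component, +9 each step: -59, -50, -41, -32 → -23.
For the second component, alternating steps +7, −3, +7, −3, …: -10, -3, -6, 1 → -2.
Putting it together: -23  -2.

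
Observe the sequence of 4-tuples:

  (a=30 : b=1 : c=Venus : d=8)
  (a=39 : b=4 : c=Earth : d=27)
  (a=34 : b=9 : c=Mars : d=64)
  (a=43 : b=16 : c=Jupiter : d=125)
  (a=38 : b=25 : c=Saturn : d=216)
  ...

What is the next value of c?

Uranus

A: 30, 39, 34, 43, 38 → 47 (alternating steps +9, −5, +9, −5, …).
B goes 1, 4, 9, 16, 25 → 36 (perfect squares: 1², 2², 3², …).
C goes Venus, Earth, Mars, Jupiter, Saturn → Uranus (runs through the planets Mercury→Neptune).
D — perfect cubes: 2³, 3³, 4³, …: 8, 27, 64, 125, 216 → 343.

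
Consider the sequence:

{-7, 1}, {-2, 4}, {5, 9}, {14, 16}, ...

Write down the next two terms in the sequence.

First slot: differences are 5, 7, 9, … (increasing by 2 each time), so -7, -2, 5, 14 → 25 → 38.
Second slot: 1, 4, 9, 16 → 25 → 36 (perfect squares: 1², 2², 3², …).
So the next two terms are {25, 25} and {38, 36}.

{25, 25}, {38, 36}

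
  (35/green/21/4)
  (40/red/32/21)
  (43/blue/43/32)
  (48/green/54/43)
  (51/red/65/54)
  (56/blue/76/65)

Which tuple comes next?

First component — alternating steps +5, +3, +5, +3, …: 35, 40, 43, 48, 51, 56 → 59.
Colour: repeats green → red → blue; green, red, blue, green, red, blue → green.
For the third component, +11 each step: 21, 32, 43, 54, 65, 76 → 87.
Fourth component goes 4, 21, 32, 43, 54, 65 → 76 (always the previous value of the third component).
Putting it together: (59/green/87/76).

(59/green/87/76)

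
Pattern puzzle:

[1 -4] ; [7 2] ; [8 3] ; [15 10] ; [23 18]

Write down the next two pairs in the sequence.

[38 33], [61 56]

First part goes 1, 7, 8, 15, 23 → 38 → 61 (each term is the sum of the two before it).
Second part — always 5 less than the first part: -4, 2, 3, 10, 18 → 33 → 56.
So the next two pairs are [38 33] and [61 56].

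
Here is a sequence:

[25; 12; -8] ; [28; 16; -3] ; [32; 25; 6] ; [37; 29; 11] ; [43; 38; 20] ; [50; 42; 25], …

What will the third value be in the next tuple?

Third value — alternating steps +5, +9, +5, +9, …: -8, -3, 6, 11, 20, 25 → 34.

34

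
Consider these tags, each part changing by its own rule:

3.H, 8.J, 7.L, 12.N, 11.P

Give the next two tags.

16.R then 15.T

First component: 3, 8, 7, 12, 11 → 16 → 15 (alternating steps +5, −1, +5, −1, …).
For the letter, letters move forward 2 places in the alphabet: H, J, L, N, P → R → T.
So the next two tags are 16.R and 15.T.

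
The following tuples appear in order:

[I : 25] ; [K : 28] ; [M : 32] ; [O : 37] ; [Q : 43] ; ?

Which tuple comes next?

[S : 50]

Letter: letters move forward 2 places in the alphabet; I, K, M, O, Q → S.
Second part: differences are 3, 4, 5, … (increasing by 1 each time); 25, 28, 32, 37, 43 → 50.
Combining the parts gives [S : 50].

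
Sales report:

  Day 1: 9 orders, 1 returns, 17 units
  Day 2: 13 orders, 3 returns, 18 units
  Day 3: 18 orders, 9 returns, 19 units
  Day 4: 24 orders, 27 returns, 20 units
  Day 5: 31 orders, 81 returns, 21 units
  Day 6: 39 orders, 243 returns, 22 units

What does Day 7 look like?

Orders: differences are 4, 5, 6, … (increasing by 1 each time); 9, 13, 18, 24, 31, 39 → 48.
Returns goes 1, 3, 9, 27, 81, 243 → 729 (×3 each step).
Units: +1 each step; 17, 18, 19, 20, 21, 22 → 23.
Putting it together: 48 orders, 729 returns, 23 units.

48 orders, 729 returns, 23 units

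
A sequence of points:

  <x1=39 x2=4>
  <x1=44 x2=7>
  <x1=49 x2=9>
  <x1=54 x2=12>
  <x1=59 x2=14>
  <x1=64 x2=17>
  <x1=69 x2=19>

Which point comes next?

For the x1, +5 each step: 39, 44, 49, 54, 59, 64, 69 → 74.
X2: alternating steps +3, +2, +3, +2, …; 4, 7, 9, 12, 14, 17, 19 → 22.
So the next point is <x1=74 x2=22>.

<x1=74 x2=22>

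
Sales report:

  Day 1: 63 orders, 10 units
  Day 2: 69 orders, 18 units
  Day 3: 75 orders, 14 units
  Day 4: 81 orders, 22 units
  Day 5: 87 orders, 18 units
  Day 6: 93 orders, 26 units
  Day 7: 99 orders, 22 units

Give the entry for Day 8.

105 orders, 30 units

Orders — +6 each step: 63, 69, 75, 81, 87, 93, 99 → 105.
Units — alternating steps +8, −4, +8, −4, …: 10, 18, 14, 22, 18, 26, 22 → 30.
So the next line is 105 orders, 30 units.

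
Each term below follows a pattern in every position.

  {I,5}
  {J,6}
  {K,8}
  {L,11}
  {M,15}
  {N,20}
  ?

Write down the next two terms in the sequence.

{O,26}, {P,33}

Letter: I, J, K, L, M, N → O → P (letters move forward 1 place in the alphabet).
Second part: differences are 1, 2, 3, … (increasing by 1 each time), so 5, 6, 8, 11, 15, 20 → 26 → 33.
So the next two terms are {O,26} and {P,33}.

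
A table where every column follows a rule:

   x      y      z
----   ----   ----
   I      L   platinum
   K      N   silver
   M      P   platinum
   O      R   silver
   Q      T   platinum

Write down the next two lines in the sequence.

S  V  silver; U  X  platinum

Column x goes I, K, M, O, Q → S → U (letters move forward 2 places in the alphabet).
Column y: L, N, P, R, T → V → X (letters move forward 2 places in the alphabet).
Column z — alternates platinum ↔ silver: platinum, silver, platinum, silver, platinum → silver → platinum.
So the next two lines are S  V  silver and U  X  platinum.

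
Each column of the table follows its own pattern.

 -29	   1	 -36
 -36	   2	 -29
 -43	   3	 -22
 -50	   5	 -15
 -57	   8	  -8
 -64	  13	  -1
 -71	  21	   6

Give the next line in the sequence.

For the first component, −7 each step: -29, -36, -43, -50, -57, -64, -71 → -78.
For the second component, each term is the sum of the two before it: 1, 2, 3, 5, 8, 13, 21 → 34.
Third component: +7 each step, so -36, -29, -22, -15, -8, -1, 6 → 13.
Putting it together: -78  34  13.

-78  34  13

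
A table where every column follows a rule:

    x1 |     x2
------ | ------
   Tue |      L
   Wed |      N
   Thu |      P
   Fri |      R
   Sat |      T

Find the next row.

Column x1: Tue, Wed, Thu, Fri, Sat → Sun (runs through the weekdays Mon→Sun).
Column x2: L, N, P, R, T → V (letters move forward 2 places in the alphabet).
So the next row is Sun  V.

Sun  V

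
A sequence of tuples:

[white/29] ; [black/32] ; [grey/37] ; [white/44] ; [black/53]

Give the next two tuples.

[grey/64], [white/77]

Shade goes white, black, grey, white, black → grey → white (repeats white → black → grey).
Second component: differences are 3, 5, 7, … (increasing by 2 each time), so 29, 32, 37, 44, 53 → 64 → 77.
Putting the parts together: [grey/64] and then [white/77].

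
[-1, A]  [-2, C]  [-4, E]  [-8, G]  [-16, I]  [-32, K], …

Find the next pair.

[-64, M]

First value goes -1, -2, -4, -8, -16, -32 → -64 (×2 each step).
For the letter, letters move forward 2 places in the alphabet: A, C, E, G, I, K → M.
Combining the parts gives [-64, M].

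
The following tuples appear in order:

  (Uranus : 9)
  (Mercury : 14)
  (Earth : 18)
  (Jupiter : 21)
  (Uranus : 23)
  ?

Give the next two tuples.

(Mercury : 24), (Earth : 24)

Planet — repeats Uranus → Mercury → Earth → Jupiter: Uranus, Mercury, Earth, Jupiter, Uranus → Mercury → Earth.
For the second component, differences are 5, 4, 3, … (decreasing by 1 each time): 9, 14, 18, 21, 23 → 24 → 24.
Putting the parts together: (Mercury : 24) and then (Earth : 24).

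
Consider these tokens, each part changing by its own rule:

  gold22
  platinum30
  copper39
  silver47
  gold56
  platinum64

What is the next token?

copper73

Metal — repeats gold → platinum → copper → silver: gold, platinum, copper, silver, gold, platinum → copper.
Second component: alternating steps +8, +9, +8, +9, …, so 22, 30, 39, 47, 56, 64 → 73.
So the next token is copper73.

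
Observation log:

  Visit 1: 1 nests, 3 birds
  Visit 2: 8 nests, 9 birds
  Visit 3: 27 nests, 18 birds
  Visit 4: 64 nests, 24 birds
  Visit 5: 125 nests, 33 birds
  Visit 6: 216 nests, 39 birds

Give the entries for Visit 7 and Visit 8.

343 nests, 48 birds; 512 nests, 54 birds

Nests — perfect cubes: 1³, 2³, 3³, …: 1, 8, 27, 64, 125, 216 → 343 → 512.
For the birds, alternating steps +6, +9, +6, +9, …: 3, 9, 18, 24, 33, 39 → 48 → 54.
Putting the parts together: 343 nests, 48 birds and then 512 nests, 54 birds.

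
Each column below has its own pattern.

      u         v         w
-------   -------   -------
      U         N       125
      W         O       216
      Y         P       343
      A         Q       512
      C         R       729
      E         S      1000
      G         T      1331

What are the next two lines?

Column u: letters move forward 2 places in the alphabet, wrapping Z→A, so U, W, Y, A, C, E, G → I → K.
Column v goes N, O, P, Q, R, S, T → U → V (letters move forward 1 place in the alphabet).
Column w: 125, 216, 343, 512, 729, 1000, 1331 → 1728 → 2197 (perfect cubes: 5³, 6³, 7³, …).
Putting the parts together: I  U  1728 and then K  V  2197.

I  U  1728; K  V  2197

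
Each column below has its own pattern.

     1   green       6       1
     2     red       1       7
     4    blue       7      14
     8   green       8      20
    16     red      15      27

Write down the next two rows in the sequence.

32  blue  23  33; 64  green  38  40

First component: 1, 2, 4, 8, 16 → 32 → 64 (×2 each step).
Colour: repeats green → red → blue, so green, red, blue, green, red → blue → green.
For the third component, each term is the sum of the two before it: 6, 1, 7, 8, 15 → 23 → 38.
Fourth component — alternating steps +6, +7, +6, +7, …: 1, 7, 14, 20, 27 → 33 → 40.
So the next two rows are 32  blue  23  33 and 64  green  38  40.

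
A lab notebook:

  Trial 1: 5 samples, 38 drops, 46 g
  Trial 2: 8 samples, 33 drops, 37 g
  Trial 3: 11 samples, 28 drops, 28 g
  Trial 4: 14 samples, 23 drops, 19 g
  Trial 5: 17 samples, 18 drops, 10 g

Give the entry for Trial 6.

Samples: +3 each step; 5, 8, 11, 14, 17 → 20.
Drops: −5 each step, so 38, 33, 28, 23, 18 → 13.
G goes 46, 37, 28, 19, 10 → 1 (−9 each step).
Putting it together: 20 samples, 13 drops, 1 g.

20 samples, 13 drops, 1 g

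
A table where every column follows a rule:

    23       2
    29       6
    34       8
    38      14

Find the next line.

41  22

First component: differences are 6, 5, 4, … (decreasing by 1 each time), so 23, 29, 34, 38 → 41.
For the second component, each term is the sum of the two before it: 2, 6, 8, 14 → 22.
So the next line is 41  22.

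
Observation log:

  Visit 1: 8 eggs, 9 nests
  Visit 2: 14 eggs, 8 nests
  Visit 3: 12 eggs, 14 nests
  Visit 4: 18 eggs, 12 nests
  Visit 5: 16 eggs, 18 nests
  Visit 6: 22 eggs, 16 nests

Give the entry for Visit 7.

20 eggs, 22 nests

Eggs: alternating steps +6, −2, +6, −2, …; 8, 14, 12, 18, 16, 22 → 20.
Nests: always the previous value of the eggs; 9, 8, 14, 12, 18, 16 → 22.
Putting it together: 20 eggs, 22 nests.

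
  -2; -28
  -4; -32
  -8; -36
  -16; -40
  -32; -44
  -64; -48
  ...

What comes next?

-128; -52

First entry: -2, -4, -8, -16, -32, -64 → -128 (×2 each step).
Second entry — −4 each step: -28, -32, -36, -40, -44, -48 → -52.
So the next pair is -128; -52.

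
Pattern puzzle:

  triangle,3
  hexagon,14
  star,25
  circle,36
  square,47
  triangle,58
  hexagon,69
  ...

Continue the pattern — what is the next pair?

star,80

Shape: repeats triangle → hexagon → star → circle → square, so triangle, hexagon, star, circle, square, triangle, hexagon → star.
Second coordinate: +11 each step, so 3, 14, 25, 36, 47, 58, 69 → 80.
Combining the parts gives star,80.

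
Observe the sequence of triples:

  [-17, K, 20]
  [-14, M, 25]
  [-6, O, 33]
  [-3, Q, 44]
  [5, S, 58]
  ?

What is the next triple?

First slot: alternating steps +3, +8, +3, +8, …; -17, -14, -6, -3, 5 → 8.
Letter: letters move forward 2 places in the alphabet, so K, M, O, Q, S → U.
Third slot: differences are 5, 8, 11, … (increasing by 3 each time); 20, 25, 33, 44, 58 → 75.
Combining the parts gives [8, U, 75].

[8, U, 75]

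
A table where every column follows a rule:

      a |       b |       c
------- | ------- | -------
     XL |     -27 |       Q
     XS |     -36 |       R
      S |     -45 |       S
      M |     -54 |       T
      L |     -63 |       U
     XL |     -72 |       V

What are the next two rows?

Column a: repeats XL → XS → S → M → L, so XL, XS, S, M, L, XL → XS → S.
Column b: -27, -36, -45, -54, -63, -72 → -81 → -90 (−9 each step).
Column c: letters move forward 1 place in the alphabet, so Q, R, S, T, U, V → W → X.
So the next two rows are XS  -81  W and S  -90  X.

XS  -81  W; S  -90  X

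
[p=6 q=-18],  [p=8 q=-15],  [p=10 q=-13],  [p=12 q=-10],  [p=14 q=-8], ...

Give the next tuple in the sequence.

[p=16 q=-5]

P: +2 each step, so 6, 8, 10, 12, 14 → 16.
Q goes -18, -15, -13, -10, -8 → -5 (alternating steps +3, +2, +3, +2, …).
Combining the parts gives [p=16 q=-5].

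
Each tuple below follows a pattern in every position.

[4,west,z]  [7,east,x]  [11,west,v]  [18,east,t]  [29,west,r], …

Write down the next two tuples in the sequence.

[47,east,p], [76,west,n]

First coordinate — each term is the sum of the two before it: 4, 7, 11, 18, 29 → 47 → 76.
Direction goes west, east, west, east, west → east → west (alternates west ↔ east).
Letter: z, x, v, t, r → p → n (letters move back 2 places in the alphabet).
Putting the parts together: [47,east,p] and then [76,west,n].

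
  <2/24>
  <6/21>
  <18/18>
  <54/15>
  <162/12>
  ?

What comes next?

For the first part, ×3 each step: 2, 6, 18, 54, 162 → 486.
Second part: 24, 21, 18, 15, 12 → 9 (−3 each step).
So the next point is <486/9>.

<486/9>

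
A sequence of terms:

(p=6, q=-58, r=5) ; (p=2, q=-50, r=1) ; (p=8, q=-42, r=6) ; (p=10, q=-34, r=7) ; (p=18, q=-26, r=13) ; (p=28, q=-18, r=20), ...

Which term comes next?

(p=46, q=-10, r=33)

P goes 6, 2, 8, 10, 18, 28 → 46 (each term is the sum of the two before it).
Q: -58, -50, -42, -34, -26, -18 → -10 (+8 each step).
For the r, each term is the sum of the two before it: 5, 1, 6, 7, 13, 20 → 33.
Putting it together: (p=46, q=-10, r=33).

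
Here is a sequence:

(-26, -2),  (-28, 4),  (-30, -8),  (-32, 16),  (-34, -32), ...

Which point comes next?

For the first coordinate, −2 each step: -26, -28, -30, -32, -34 → -36.
Second coordinate: ×(-2) each step; -2, 4, -8, 16, -32 → 64.
Combining the parts gives (-36, 64).

(-36, 64)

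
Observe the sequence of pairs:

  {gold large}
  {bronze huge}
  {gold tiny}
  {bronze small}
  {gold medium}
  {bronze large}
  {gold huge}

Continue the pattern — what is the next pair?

{bronze tiny}

For the rank, alternates gold ↔ bronze: gold, bronze, gold, bronze, gold, bronze, gold → bronze.
Size — repeats large → huge → tiny → small → medium: large, huge, tiny, small, medium, large, huge → tiny.
So the next pair is {bronze tiny}.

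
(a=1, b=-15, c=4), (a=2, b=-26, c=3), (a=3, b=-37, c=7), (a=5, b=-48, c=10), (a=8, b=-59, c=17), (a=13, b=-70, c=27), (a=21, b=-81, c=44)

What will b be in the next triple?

-92

B goes -15, -26, -37, -48, -59, -70, -81 → -92 (−11 each step).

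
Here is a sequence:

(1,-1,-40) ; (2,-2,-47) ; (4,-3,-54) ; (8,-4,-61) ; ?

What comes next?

First value: 1, 2, 4, 8 → 16 (×2 each step).
Second value goes -1, -2, -3, -4 → -5 (−1 each step).
Third value: -40, -47, -54, -61 → -68 (−7 each step).
Combining the parts gives (16,-5,-68).

(16,-5,-68)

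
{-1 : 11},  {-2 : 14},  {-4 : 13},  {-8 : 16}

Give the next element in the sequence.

First slot: ×2 each step; -1, -2, -4, -8 → -16.
For the second slot, alternating steps +3, −1, +3, −1, …: 11, 14, 13, 16 → 15.
So the next element is {-16 : 15}.

{-16 : 15}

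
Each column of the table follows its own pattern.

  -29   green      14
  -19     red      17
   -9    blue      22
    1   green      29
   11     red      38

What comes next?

First component: -29, -19, -9, 1, 11 → 21 (+10 each step).
Colour: repeats green → red → blue; green, red, blue, green, red → blue.
Third component — differences are 3, 5, 7, … (increasing by 2 each time): 14, 17, 22, 29, 38 → 49.
Putting it together: 21  blue  49.

21  blue  49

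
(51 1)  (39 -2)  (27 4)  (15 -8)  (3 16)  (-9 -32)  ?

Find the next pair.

(-21 64)

First component — −12 each step: 51, 39, 27, 15, 3, -9 → -21.
Second component: 1, -2, 4, -8, 16, -32 → 64 (×(-2) each step).
Combining the parts gives (-21 64).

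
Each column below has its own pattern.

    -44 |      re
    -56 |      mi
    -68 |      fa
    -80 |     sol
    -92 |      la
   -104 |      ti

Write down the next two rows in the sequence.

First component: -44, -56, -68, -80, -92, -104 → -116 → -128 (−12 each step).
Note goes re, mi, fa, sol, la, ti → do → re (runs through the solfège scale do→ti).
Putting the parts together: -116  do and then -128  re.

-116  do; -128  re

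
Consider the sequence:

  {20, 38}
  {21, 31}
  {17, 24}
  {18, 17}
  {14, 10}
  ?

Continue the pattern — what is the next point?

First part: alternating steps +1, −4, +1, −4, …; 20, 21, 17, 18, 14 → 15.
For the second part, −7 each step: 38, 31, 24, 17, 10 → 3.
So the next point is {15, 3}.

{15, 3}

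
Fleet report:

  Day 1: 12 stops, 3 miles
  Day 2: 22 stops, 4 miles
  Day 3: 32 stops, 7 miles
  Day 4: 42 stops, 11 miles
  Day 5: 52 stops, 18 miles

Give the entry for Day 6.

Stops: 12, 22, 32, 42, 52 → 62 (+10 each step).
Miles: each term is the sum of the two before it; 3, 4, 7, 11, 18 → 29.
Combining the parts gives 62 stops, 29 miles.

62 stops, 29 miles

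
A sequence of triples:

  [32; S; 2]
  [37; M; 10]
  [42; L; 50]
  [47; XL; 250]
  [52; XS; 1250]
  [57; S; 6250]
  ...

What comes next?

First component: +5 each step; 32, 37, 42, 47, 52, 57 → 62.
Size: S, M, L, XL, XS, S → M (repeats S → M → L → XL → XS).
Third component: ×5 each step, so 2, 10, 50, 250, 1250, 6250 → 31250.
Putting it together: [62; M; 31250].

[62; M; 31250]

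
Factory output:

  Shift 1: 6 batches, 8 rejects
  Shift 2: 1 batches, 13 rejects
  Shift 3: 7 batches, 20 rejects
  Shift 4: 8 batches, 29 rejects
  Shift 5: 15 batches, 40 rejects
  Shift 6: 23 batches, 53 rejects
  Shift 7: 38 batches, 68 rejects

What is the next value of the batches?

61

Batches: each term is the sum of the two before it; 6, 1, 7, 8, 15, 23, 38 → 61.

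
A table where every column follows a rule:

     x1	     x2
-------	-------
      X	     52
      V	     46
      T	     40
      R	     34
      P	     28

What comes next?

N  22

Column x1 goes X, V, T, R, P → N (letters move back 2 places in the alphabet).
Column x2: −6 each step, so 52, 46, 40, 34, 28 → 22.
Putting it together: N  22.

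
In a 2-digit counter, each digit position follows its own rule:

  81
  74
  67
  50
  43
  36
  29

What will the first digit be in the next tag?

1

First digit: 8, 7, 6, 5, 4, 3, 2 → 1 (−1 each step, mod 10).
Second digit goes 1, 4, 7, 0, 3, 6, 9 → 2 (+3 each step, mod 10).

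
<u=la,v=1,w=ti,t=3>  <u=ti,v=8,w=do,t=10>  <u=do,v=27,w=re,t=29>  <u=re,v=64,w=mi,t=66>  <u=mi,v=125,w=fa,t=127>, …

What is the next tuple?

<u=fa,v=216,w=sol,t=218>

U: runs through the solfège scale do→ti; la, ti, do, re, mi → fa.
V — perfect cubes: 1³, 2³, 3³, …: 1, 8, 27, 64, 125 → 216.
W goes ti, do, re, mi, fa → sol (runs through the solfège scale do→ti).
T goes 3, 10, 29, 66, 127 → 218 (always 2 more than the v).
Putting it together: <u=fa,v=216,w=sol,t=218>.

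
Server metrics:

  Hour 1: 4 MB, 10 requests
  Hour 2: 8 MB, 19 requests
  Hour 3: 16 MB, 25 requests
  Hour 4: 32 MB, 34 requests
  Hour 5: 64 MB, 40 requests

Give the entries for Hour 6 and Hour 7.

MB — ×2 each step: 4, 8, 16, 32, 64 → 128 → 256.
For the requests, alternating steps +9, +6, +9, +6, …: 10, 19, 25, 34, 40 → 49 → 55.
Putting the parts together: 128 MB, 49 requests and then 256 MB, 55 requests.

128 MB, 49 requests; 256 MB, 55 requests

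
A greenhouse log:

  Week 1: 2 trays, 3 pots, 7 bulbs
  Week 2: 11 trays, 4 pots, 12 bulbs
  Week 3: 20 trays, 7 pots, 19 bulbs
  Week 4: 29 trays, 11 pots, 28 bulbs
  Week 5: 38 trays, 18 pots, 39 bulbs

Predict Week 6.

For the trays, +9 each step: 2, 11, 20, 29, 38 → 47.
For the pots, each term is the sum of the two before it: 3, 4, 7, 11, 18 → 29.
Bulbs: 7, 12, 19, 28, 39 → 52 (differences are 5, 7, 9, … (increasing by 2 each time)).
Putting it together: 47 trays, 29 pots, 52 bulbs.

47 trays, 29 pots, 52 bulbs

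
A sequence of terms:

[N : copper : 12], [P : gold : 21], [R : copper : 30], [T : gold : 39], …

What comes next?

Letter: N, P, R, T → V (letters move forward 2 places in the alphabet).
Metal goes copper, gold, copper, gold → copper (alternates copper ↔ gold).
Third component: 12, 21, 30, 39 → 48 (+9 each step).
Putting it together: [V : copper : 48].

[V : copper : 48]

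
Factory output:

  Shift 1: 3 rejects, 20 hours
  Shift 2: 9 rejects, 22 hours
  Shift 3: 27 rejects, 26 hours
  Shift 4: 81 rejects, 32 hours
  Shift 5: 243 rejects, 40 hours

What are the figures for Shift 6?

Rejects goes 3, 9, 27, 81, 243 → 729 (×3 each step).
Hours — differences are 2, 4, 6, … (increasing by 2 each time): 20, 22, 26, 32, 40 → 50.
Combining the parts gives 729 rejects, 50 hours.

729 rejects, 50 hours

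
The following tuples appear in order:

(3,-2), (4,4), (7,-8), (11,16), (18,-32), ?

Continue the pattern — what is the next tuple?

First component — each term is the sum of the two before it: 3, 4, 7, 11, 18 → 29.
For the second component, ×(-2) each step: -2, 4, -8, 16, -32 → 64.
Combining the parts gives (29,64).

(29,64)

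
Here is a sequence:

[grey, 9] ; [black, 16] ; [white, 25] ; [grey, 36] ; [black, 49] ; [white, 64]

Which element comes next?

[grey, 81]

Shade: repeats grey → black → white; grey, black, white, grey, black, white → grey.
Second component: 9, 16, 25, 36, 49, 64 → 81 (perfect squares: 3², 4², 5², …).
Putting it together: [grey, 81].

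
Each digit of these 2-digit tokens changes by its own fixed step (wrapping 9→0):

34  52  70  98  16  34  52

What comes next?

70

First digit goes 3, 5, 7, 9, 1, 3, 5 → 7 (+2 each step, mod 10).
Second digit: −2 each step, mod 10, so 4, 2, 0, 8, 6, 4, 2 → 0.
Putting it together: 70.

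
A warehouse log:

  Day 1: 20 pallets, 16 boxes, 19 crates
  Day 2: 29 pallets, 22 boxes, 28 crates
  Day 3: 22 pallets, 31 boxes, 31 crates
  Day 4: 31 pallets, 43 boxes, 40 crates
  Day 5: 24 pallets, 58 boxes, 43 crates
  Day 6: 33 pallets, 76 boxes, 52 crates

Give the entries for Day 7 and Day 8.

26 pallets, 97 boxes, 55 crates; 35 pallets, 121 boxes, 64 crates

For the pallets, alternating steps +9, −7, +9, −7, …: 20, 29, 22, 31, 24, 33 → 26 → 35.
Boxes goes 16, 22, 31, 43, 58, 76 → 97 → 121 (differences are 6, 9, 12, … (increasing by 3 each time)).
Crates — alternating steps +9, +3, +9, +3, …: 19, 28, 31, 40, 43, 52 → 55 → 64.
Putting the parts together: 26 pallets, 97 boxes, 55 crates and then 35 pallets, 121 boxes, 64 crates.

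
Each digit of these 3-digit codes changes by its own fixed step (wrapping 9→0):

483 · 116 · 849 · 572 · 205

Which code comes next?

938

First digit: −3 each step, mod 10; 4, 1, 8, 5, 2 → 9.
Second digit goes 8, 1, 4, 7, 0 → 3 (+3 each step, mod 10).
Third digit: +3 each step, mod 10, so 3, 6, 9, 2, 5 → 8.
Putting it together: 938.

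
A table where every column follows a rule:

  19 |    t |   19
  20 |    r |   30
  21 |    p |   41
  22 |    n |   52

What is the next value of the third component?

For the first component, +1 each step: 19, 20, 21, 22 → 23.
Letter goes t, r, p, n → l (letters move back 2 places in the alphabet).
Third component: +11 each step; 19, 30, 41, 52 → 63.

63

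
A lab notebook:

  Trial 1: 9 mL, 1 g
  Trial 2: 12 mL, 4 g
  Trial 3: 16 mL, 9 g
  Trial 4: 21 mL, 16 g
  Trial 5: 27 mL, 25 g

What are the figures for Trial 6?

34 mL, 36 g

ML: differences are 3, 4, 5, … (increasing by 1 each time); 9, 12, 16, 21, 27 → 34.
For the g, perfect squares: 1², 2², 3², …: 1, 4, 9, 16, 25 → 36.
Combining the parts gives 34 mL, 36 g.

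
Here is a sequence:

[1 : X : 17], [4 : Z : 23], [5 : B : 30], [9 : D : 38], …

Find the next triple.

First component goes 1, 4, 5, 9 → 14 (each term is the sum of the two before it).
For the letter, letters move forward 2 places in the alphabet, wrapping Z→A: X, Z, B, D → F.
Third component: 17, 23, 30, 38 → 47 (differences are 6, 7, 8, … (increasing by 1 each time)).
Putting it together: [14 : F : 47].

[14 : F : 47]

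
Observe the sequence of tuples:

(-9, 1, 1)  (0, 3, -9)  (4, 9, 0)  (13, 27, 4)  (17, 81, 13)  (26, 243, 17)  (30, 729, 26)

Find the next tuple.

(39, 2187, 30)

First entry: alternating steps +9, +4, +9, +4, …; -9, 0, 4, 13, 17, 26, 30 → 39.
Second entry: 1, 3, 9, 27, 81, 243, 729 → 2187 (×3 each step).
For the third entry, always the previous value of the first entry: 1, -9, 0, 4, 13, 17, 26 → 30.
Combining the parts gives (39, 2187, 30).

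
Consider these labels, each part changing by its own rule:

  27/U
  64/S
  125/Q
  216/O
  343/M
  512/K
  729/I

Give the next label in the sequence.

First component — perfect cubes: 3³, 4³, 5³, …: 27, 64, 125, 216, 343, 512, 729 → 1000.
Letter: U, S, Q, O, M, K, I → G (letters move back 2 places in the alphabet).
So the next label is 1000/G.

1000/G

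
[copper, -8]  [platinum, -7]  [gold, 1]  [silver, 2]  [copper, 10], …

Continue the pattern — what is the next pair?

[platinum, 11]

Metal — repeats copper → platinum → gold → silver: copper, platinum, gold, silver, copper → platinum.
Second value goes -8, -7, 1, 2, 10 → 11 (alternating steps +1, +8, +1, +8, …).
Combining the parts gives [platinum, 11].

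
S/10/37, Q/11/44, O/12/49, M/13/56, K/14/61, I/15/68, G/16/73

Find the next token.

E/17/80

Letter: S, Q, O, M, K, I, G → E (letters move back 2 places in the alphabet).
For the second component, +1 each step: 10, 11, 12, 13, 14, 15, 16 → 17.
Third component: alternating steps +7, +5, +7, +5, …, so 37, 44, 49, 56, 61, 68, 73 → 80.
Putting it together: E/17/80.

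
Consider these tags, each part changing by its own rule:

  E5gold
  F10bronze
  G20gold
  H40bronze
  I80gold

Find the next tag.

Letter: letters move forward 1 place in the alphabet, so E, F, G, H, I → J.
Second component: 5, 10, 20, 40, 80 → 160 (×2 each step).
Rank: alternates gold ↔ bronze; gold, bronze, gold, bronze, gold → bronze.
Putting it together: J160bronze.

J160bronze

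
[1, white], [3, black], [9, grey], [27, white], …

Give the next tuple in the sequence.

[81, black]

First entry: 1, 3, 9, 27 → 81 (×3 each step).
Shade: repeats white → black → grey; white, black, grey, white → black.
Combining the parts gives [81, black].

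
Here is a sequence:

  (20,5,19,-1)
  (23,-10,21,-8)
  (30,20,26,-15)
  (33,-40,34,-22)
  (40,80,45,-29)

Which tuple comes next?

(43,-160,59,-36)

For the first value, alternating steps +3, +7, +3, +7, …: 20, 23, 30, 33, 40 → 43.
Second value: ×(-2) each step; 5, -10, 20, -40, 80 → -160.
Third value — differences are 2, 5, 8, … (increasing by 3 each time): 19, 21, 26, 34, 45 → 59.
For the fourth value, −7 each step: -1, -8, -15, -22, -29 → -36.
So the next tuple is (43,-160,59,-36).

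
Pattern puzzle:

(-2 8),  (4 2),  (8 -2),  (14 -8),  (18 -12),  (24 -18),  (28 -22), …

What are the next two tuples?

First slot: alternating steps +6, +4, +6, +4, …, so -2, 4, 8, 14, 18, 24, 28 → 34 → 38.
Second slot — together with the first slot always sums to 6: 8, 2, -2, -8, -12, -18, -22 → -28 → -32.
Putting the parts together: (34 -28) and then (38 -32).

(34 -28), (38 -32)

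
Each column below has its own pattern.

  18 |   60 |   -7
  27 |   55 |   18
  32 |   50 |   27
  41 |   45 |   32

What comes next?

46  40  41

For the first component, alternating steps +9, +5, +9, +5, …: 18, 27, 32, 41 → 46.
Second component goes 60, 55, 50, 45 → 40 (−5 each step).
Third component: -7, 18, 27, 32 → 41 (always the previous value of the first component).
Putting it together: 46  40  41.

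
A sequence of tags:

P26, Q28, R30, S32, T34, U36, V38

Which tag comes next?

For the letter, letters move forward 1 place in the alphabet: P, Q, R, S, T, U, V → W.
For the second component, +2 each step: 26, 28, 30, 32, 34, 36, 38 → 40.
So the next tag is W40.

W40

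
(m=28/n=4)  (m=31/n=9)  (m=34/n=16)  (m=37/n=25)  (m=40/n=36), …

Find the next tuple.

M: +3 each step, so 28, 31, 34, 37, 40 → 43.
N goes 4, 9, 16, 25, 36 → 49 (perfect squares: 2², 3², 4², …).
So the next tuple is (m=43/n=49).

(m=43/n=49)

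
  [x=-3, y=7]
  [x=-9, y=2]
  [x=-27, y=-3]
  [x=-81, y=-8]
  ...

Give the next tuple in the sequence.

X goes -3, -9, -27, -81 → -243 (×3 each step).
For the y, −5 each step: 7, 2, -3, -8 → -13.
Putting it together: [x=-243, y=-13].

[x=-243, y=-13]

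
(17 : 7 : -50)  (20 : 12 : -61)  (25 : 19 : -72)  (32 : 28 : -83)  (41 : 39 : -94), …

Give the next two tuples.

First part: differences are 3, 5, 7, … (increasing by 2 each time); 17, 20, 25, 32, 41 → 52 → 65.
Second part: differences are 5, 7, 9, … (increasing by 2 each time); 7, 12, 19, 28, 39 → 52 → 67.
Third part — −11 each step: -50, -61, -72, -83, -94 → -105 → -116.
Putting the parts together: (52 : 52 : -105) and then (65 : 67 : -116).

(52 : 52 : -105), (65 : 67 : -116)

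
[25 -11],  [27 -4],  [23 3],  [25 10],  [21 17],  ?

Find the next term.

[23 24]

First coordinate: alternating steps +2, −4, +2, −4, …, so 25, 27, 23, 25, 21 → 23.
Second coordinate goes -11, -4, 3, 10, 17 → 24 (+7 each step).
Combining the parts gives [23 24].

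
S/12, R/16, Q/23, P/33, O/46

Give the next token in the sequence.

Letter: letters move back 1 place in the alphabet; S, R, Q, P, O → N.
Second component goes 12, 16, 23, 33, 46 → 62 (differences are 4, 7, 10, … (increasing by 3 each time)).
Putting it together: N/62.

N/62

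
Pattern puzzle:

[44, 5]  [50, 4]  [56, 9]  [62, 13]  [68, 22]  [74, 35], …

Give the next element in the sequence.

First coordinate: +6 each step; 44, 50, 56, 62, 68, 74 → 80.
Second coordinate: each term is the sum of the two before it, so 5, 4, 9, 13, 22, 35 → 57.
Combining the parts gives [80, 57].

[80, 57]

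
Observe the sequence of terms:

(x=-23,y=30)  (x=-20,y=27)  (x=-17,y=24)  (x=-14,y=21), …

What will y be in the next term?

18

For the x, +3 each step: -23, -20, -17, -14 → -11.
Y: 30, 27, 24, 21 → 18 (together with the x always sums to 7).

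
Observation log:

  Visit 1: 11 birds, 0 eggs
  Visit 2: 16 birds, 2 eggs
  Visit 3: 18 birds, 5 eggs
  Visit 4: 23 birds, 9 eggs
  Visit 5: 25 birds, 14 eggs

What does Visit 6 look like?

30 birds, 20 eggs

Birds: alternating steps +5, +2, +5, +2, …; 11, 16, 18, 23, 25 → 30.
Eggs: 0, 2, 5, 9, 14 → 20 (differences are 2, 3, 4, … (increasing by 1 each time)).
Putting it together: 30 birds, 20 eggs.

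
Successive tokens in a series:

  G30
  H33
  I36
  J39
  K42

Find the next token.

For the letter, letters move forward 1 place in the alphabet: G, H, I, J, K → L.
Second component — +3 each step: 30, 33, 36, 39, 42 → 45.
Combining the parts gives L45.

L45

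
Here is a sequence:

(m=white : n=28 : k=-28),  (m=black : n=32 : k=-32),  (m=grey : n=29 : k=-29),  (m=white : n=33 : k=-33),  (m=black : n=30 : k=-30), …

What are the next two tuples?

(m=grey : n=34 : k=-34), (m=white : n=31 : k=-31)

For the m, repeats white → black → grey: white, black, grey, white, black → grey → white.
N: alternating steps +4, −3, +4, −3, …, so 28, 32, 29, 33, 30 → 34 → 31.
K: always the negative of the n, so -28, -32, -29, -33, -30 → -34 → -31.
Putting the parts together: (m=grey : n=34 : k=-34) and then (m=white : n=31 : k=-31).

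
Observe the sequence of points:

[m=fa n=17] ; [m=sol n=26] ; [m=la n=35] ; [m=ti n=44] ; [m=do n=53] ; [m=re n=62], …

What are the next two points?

[m=mi n=71], [m=fa n=80]

M — runs through the solfège scale do→ti: fa, sol, la, ti, do, re → mi → fa.
N: +9 each step, so 17, 26, 35, 44, 53, 62 → 71 → 80.
So the next two points are [m=mi n=71] and [m=fa n=80].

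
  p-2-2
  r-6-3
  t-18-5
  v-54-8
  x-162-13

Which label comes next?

z-486-21

Letter — letters move forward 2 places in the alphabet: p, r, t, v, x → z.
Second component goes 2, 6, 18, 54, 162 → 486 (×3 each step).
Third component: each term is the sum of the two before it, so 2, 3, 5, 8, 13 → 21.
So the next label is z-486-21.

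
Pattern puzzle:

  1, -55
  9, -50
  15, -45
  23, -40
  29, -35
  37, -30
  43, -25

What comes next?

First coordinate: alternating steps +8, +6, +8, +6, …, so 1, 9, 15, 23, 29, 37, 43 → 51.
Second coordinate goes -55, -50, -45, -40, -35, -30, -25 → -20 (+5 each step).
Putting it together: 51, -20.

51, -20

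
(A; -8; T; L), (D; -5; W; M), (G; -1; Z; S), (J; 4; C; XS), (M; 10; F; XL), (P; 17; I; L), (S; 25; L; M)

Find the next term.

First letter: letters move forward 3 places in the alphabet; A, D, G, J, M, P, S → V.
Second value: differences are 3, 4, 5, … (increasing by 1 each time); -8, -5, -1, 4, 10, 17, 25 → 34.
Second letter: letters move forward 3 places in the alphabet, wrapping Z→A, so T, W, Z, C, F, I, L → O.
Size goes L, M, S, XS, XL, L, M → S (repeats L → M → S → XS → XL).
Combining the parts gives (V; 34; O; S).

(V; 34; O; S)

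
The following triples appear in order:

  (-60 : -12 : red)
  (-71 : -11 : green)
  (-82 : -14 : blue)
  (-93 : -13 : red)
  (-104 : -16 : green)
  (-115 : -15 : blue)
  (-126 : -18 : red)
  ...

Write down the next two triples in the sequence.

(-137 : -17 : green), (-148 : -20 : blue)

For the first component, −11 each step: -60, -71, -82, -93, -104, -115, -126 → -137 → -148.
Second component: alternating steps +1, −3, +1, −3, …, so -12, -11, -14, -13, -16, -15, -18 → -17 → -20.
Colour: red, green, blue, red, green, blue, red → green → blue (repeats red → green → blue).
Putting the parts together: (-137 : -17 : green) and then (-148 : -20 : blue).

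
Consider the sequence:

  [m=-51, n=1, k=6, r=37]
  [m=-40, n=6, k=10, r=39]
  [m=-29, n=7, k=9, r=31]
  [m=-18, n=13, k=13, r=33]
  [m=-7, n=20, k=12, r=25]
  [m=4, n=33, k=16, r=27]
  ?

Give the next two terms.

M: +11 each step; -51, -40, -29, -18, -7, 4 → 15 → 26.
N: 1, 6, 7, 13, 20, 33 → 53 → 86 (each term is the sum of the two before it).
For the k, alternating steps +4, −1, +4, −1, …: 6, 10, 9, 13, 12, 16 → 15 → 19.
R: alternating steps +2, −8, +2, −8, …, so 37, 39, 31, 33, 25, 27 → 19 → 21.
Putting the parts together: [m=15, n=53, k=15, r=19] and then [m=26, n=86, k=19, r=21].

[m=15, n=53, k=15, r=19], [m=26, n=86, k=19, r=21]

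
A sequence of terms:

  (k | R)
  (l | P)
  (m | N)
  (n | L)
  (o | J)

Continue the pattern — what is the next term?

First letter: k, l, m, n, o → p (letters move forward 1 place in the alphabet).
Second letter — letters move back 2 places in the alphabet: R, P, N, L, J → H.
Combining the parts gives (p | H).

(p | H)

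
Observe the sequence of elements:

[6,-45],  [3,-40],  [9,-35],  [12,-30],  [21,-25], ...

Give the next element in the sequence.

First entry: each term is the sum of the two before it; 6, 3, 9, 12, 21 → 33.
Second entry: +5 each step, so -45, -40, -35, -30, -25 → -20.
Combining the parts gives [33,-20].

[33,-20]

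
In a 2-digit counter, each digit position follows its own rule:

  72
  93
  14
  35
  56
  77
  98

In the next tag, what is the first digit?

1

First digit goes 7, 9, 1, 3, 5, 7, 9 → 1 (+2 each step, mod 10).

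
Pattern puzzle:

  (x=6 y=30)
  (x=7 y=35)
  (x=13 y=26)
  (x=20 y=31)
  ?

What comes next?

(x=33 y=22)

X goes 6, 7, 13, 20 → 33 (each term is the sum of the two before it).
Y goes 30, 35, 26, 31 → 22 (alternating steps +5, −9, +5, −9, …).
Combining the parts gives (x=33 y=22).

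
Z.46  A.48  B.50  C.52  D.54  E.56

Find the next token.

Letter goes Z, A, B, C, D, E → F (letters move forward 1 place in the alphabet, wrapping Z→A).
Second component: 46, 48, 50, 52, 54, 56 → 58 (+2 each step).
Combining the parts gives F.58.

F.58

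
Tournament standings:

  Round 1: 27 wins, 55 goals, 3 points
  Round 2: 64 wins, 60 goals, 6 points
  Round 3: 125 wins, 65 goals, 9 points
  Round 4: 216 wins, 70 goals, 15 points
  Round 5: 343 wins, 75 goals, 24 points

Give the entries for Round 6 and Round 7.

512 wins, 80 goals, 39 points; 729 wins, 85 goals, 63 points

Wins: perfect cubes: 3³, 4³, 5³, …; 27, 64, 125, 216, 343 → 512 → 729.
Goals: 55, 60, 65, 70, 75 → 80 → 85 (+5 each step).
For the points, each term is the sum of the two before it: 3, 6, 9, 15, 24 → 39 → 63.
So the next two lines are 512 wins, 80 goals, 39 points and 729 wins, 85 goals, 63 points.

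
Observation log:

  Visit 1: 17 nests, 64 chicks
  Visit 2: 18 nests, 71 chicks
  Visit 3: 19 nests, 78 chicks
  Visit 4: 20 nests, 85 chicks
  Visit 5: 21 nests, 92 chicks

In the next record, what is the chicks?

99

Chicks: +7 each step, so 64, 71, 78, 85, 92 → 99.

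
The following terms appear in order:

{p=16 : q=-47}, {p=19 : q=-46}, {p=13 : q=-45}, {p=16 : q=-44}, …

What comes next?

P: alternating steps +3, −6, +3, −6, …; 16, 19, 13, 16 → 10.
Q: +1 each step; -47, -46, -45, -44 → -43.
So the next term is {p=10 : q=-43}.

{p=10 : q=-43}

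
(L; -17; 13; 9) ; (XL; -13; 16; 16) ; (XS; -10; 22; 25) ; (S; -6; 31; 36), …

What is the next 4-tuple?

Size: runs through clothing sizes XS→XL, so L, XL, XS, S → M.
Second entry: alternating steps +4, +3, +4, +3, …; -17, -13, -10, -6 → -3.
Third entry: 13, 16, 22, 31 → 43 (differences are 3, 6, 9, … (increasing by 3 each time)).
Fourth entry goes 9, 16, 25, 36 → 49 (perfect squares: 3², 4², 5², …).
Combining the parts gives (M; -3; 43; 49).

(M; -3; 43; 49)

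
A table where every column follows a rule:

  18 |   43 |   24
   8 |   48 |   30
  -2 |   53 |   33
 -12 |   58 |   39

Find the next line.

-22  63  42

First component goes 18, 8, -2, -12 → -22 (−10 each step).
Second component: +5 each step, so 43, 48, 53, 58 → 63.
For the third component, alternating steps +6, +3, +6, +3, …: 24, 30, 33, 39 → 42.
Combining the parts gives -22  63  42.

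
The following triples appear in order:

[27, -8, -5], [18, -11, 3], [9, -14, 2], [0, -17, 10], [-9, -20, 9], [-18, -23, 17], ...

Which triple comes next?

[-27, -26, 16]

For the first component, −9 each step: 27, 18, 9, 0, -9, -18 → -27.
Second component: −3 each step, so -8, -11, -14, -17, -20, -23 → -26.
Third component: alternating steps +8, −1, +8, −1, …; -5, 3, 2, 10, 9, 17 → 16.
Putting it together: [-27, -26, 16].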